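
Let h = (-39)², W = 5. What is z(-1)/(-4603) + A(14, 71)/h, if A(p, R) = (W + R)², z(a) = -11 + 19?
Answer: 26574760/7001163 ≈ 3.7958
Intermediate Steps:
h = 1521
z(a) = 8
A(p, R) = (5 + R)²
z(-1)/(-4603) + A(14, 71)/h = 8/(-4603) + (5 + 71)²/1521 = 8*(-1/4603) + 76²*(1/1521) = -8/4603 + 5776*(1/1521) = -8/4603 + 5776/1521 = 26574760/7001163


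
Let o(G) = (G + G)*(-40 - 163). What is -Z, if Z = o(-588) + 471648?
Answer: -710376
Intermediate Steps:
o(G) = -406*G (o(G) = (2*G)*(-203) = -406*G)
Z = 710376 (Z = -406*(-588) + 471648 = 238728 + 471648 = 710376)
-Z = -1*710376 = -710376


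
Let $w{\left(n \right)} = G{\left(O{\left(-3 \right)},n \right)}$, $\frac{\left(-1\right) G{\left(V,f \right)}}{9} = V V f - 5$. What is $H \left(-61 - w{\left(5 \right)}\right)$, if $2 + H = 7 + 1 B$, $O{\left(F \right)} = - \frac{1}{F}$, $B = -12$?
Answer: $707$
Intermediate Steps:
$G{\left(V,f \right)} = 45 - 9 f V^{2}$ ($G{\left(V,f \right)} = - 9 \left(V V f - 5\right) = - 9 \left(V^{2} f - 5\right) = - 9 \left(f V^{2} - 5\right) = - 9 \left(-5 + f V^{2}\right) = 45 - 9 f V^{2}$)
$w{\left(n \right)} = 45 - n$ ($w{\left(n \right)} = 45 - 9 n \left(- \frac{1}{-3}\right)^{2} = 45 - 9 n \left(\left(-1\right) \left(- \frac{1}{3}\right)\right)^{2} = 45 - \frac{9 n}{9} = 45 - 9 n \frac{1}{9} = 45 - n$)
$H = -7$ ($H = -2 + \left(7 + 1 \left(-12\right)\right) = -2 + \left(7 - 12\right) = -2 - 5 = -7$)
$H \left(-61 - w{\left(5 \right)}\right) = - 7 \left(-61 - \left(45 - 5\right)\right) = - 7 \left(-61 - 40\right) = \left(-7\right) \left(-101\right) = 707$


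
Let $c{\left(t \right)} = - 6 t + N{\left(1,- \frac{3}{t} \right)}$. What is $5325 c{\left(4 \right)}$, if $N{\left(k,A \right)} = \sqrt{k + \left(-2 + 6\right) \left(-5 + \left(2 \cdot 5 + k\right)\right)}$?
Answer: $-101175$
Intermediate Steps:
$N{\left(k,A \right)} = \sqrt{20 + 5 k}$ ($N{\left(k,A \right)} = \sqrt{k + 4 \left(-5 + \left(10 + k\right)\right)} = \sqrt{k + 4 \left(5 + k\right)} = \sqrt{k + \left(20 + 4 k\right)} = \sqrt{20 + 5 k}$)
$c{\left(t \right)} = 5 - 6 t$ ($c{\left(t \right)} = - 6 t + \sqrt{20 + 5 \cdot 1} = - 6 t + \sqrt{20 + 5} = - 6 t + \sqrt{25} = - 6 t + 5 = 5 - 6 t$)
$5325 c{\left(4 \right)} = 5325 \left(5 - 24\right) = 5325 \left(-19\right) = -101175$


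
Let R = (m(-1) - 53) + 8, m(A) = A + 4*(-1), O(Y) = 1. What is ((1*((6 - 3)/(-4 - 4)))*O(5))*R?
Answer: 75/4 ≈ 18.750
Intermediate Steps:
m(A) = -4 + A (m(A) = A - 4 = -4 + A)
R = -50 (R = ((-4 - 1) - 53) + 8 = (-5 - 53) + 8 = -58 + 8 = -50)
((1*((6 - 3)/(-4 - 4)))*O(5))*R = ((1*((6 - 3)/(-4 - 4)))*1)*(-50) = ((1*(3/(-8)))*1)*(-50) = ((1*(3*(-1/8)))*1)*(-50) = ((1*(-3/8))*1)*(-50) = -3/8*1*(-50) = -3/8*(-50) = 75/4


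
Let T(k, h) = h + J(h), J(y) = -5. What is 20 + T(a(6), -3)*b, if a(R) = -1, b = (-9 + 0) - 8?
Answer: 156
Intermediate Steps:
b = -17 (b = -9 - 8 = -17)
T(k, h) = -5 + h (T(k, h) = h - 5 = -5 + h)
20 + T(a(6), -3)*b = 20 + (-5 - 3)*(-17) = 20 - 8*(-17) = 20 + 136 = 156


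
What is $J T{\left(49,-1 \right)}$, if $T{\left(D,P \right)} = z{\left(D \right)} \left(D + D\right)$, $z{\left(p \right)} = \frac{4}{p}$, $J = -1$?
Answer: $-8$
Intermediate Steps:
$T{\left(D,P \right)} = 8$ ($T{\left(D,P \right)} = \frac{4}{D} \left(D + D\right) = \frac{4}{D} 2 D = 8$)
$J T{\left(49,-1 \right)} = \left(-1\right) 8 = -8$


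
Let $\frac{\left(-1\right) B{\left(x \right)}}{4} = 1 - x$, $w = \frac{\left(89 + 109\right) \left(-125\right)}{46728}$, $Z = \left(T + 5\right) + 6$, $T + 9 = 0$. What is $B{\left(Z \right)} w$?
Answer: $- \frac{125}{59} \approx -2.1186$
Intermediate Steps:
$T = -9$ ($T = -9 + 0 = -9$)
$Z = 2$ ($Z = \left(-9 + 5\right) + 6 = -4 + 6 = 2$)
$w = - \frac{125}{236}$ ($w = 198 \left(-125\right) \frac{1}{46728} = \left(-24750\right) \frac{1}{46728} = - \frac{125}{236} \approx -0.52966$)
$B{\left(x \right)} = -4 + 4 x$ ($B{\left(x \right)} = - 4 \left(1 - x\right) = -4 + 4 x$)
$B{\left(Z \right)} w = \left(-4 + 4 \cdot 2\right) \left(- \frac{125}{236}\right) = \left(-4 + 8\right) \left(- \frac{125}{236}\right) = 4 \left(- \frac{125}{236}\right) = - \frac{125}{59}$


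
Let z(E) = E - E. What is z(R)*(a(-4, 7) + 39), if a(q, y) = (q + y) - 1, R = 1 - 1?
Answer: 0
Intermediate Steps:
R = 0
a(q, y) = -1 + q + y
z(E) = 0
z(R)*(a(-4, 7) + 39) = 0*((-1 - 4 + 7) + 39) = 0*(2 + 39) = 0*41 = 0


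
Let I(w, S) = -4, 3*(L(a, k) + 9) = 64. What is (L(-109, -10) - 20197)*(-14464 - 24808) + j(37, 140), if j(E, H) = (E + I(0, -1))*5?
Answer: 2378077183/3 ≈ 7.9269e+8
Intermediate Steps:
L(a, k) = 37/3 (L(a, k) = -9 + (⅓)*64 = -9 + 64/3 = 37/3)
j(E, H) = -20 + 5*E (j(E, H) = (E - 4)*5 = (-4 + E)*5 = -20 + 5*E)
(L(-109, -10) - 20197)*(-14464 - 24808) + j(37, 140) = (37/3 - 20197)*(-14464 - 24808) + (-20 + 5*37) = -60554/3*(-39272) + (-20 + 185) = 2378076688/3 + 165 = 2378077183/3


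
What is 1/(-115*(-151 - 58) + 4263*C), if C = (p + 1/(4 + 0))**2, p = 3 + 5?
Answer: 16/5026967 ≈ 3.1828e-6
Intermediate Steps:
p = 8
C = 1089/16 (C = (8 + 1/(4 + 0))**2 = (8 + 1/4)**2 = (33/4)**2 = 1089/16 ≈ 68.063)
1/(-115*(-151 - 58) + 4263*C) = 1/(-115*(-151 - 58) + 4263*(1089/16)) = 1/(-115*(-209) + 4642407/16) = 1/(24035 + 4642407/16) = 1/(5026967/16) = 16/5026967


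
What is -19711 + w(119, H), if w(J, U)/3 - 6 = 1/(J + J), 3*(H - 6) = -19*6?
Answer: -4686931/238 ≈ -19693.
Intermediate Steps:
H = -32 (H = 6 + (-19*6)/3 = 6 + (1/3)*(-114) = 6 - 38 = -32)
w(J, U) = 18 + 3/(2*J) (w(J, U) = 18 + 3/(J + J) = 18 + 3/((2*J)) = 18 + 3*(1/(2*J)) = 18 + 3/(2*J))
-19711 + w(119, H) = -19711 + (18 + (3/2)/119) = -19711 + (18 + (3/2)*(1/119)) = -19711 + (18 + 3/238) = -19711 + 4287/238 = -4686931/238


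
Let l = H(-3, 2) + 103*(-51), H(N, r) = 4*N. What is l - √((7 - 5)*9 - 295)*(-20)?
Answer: -5265 + 20*I*√277 ≈ -5265.0 + 332.87*I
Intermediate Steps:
l = -5265 (l = 4*(-3) + 103*(-51) = -12 - 5253 = -5265)
l - √((7 - 5)*9 - 295)*(-20) = -5265 - √((7 - 5)*9 - 295)*(-20) = -5265 - √(2*9 - 295)*(-20) = -5265 - √(18 - 295)*(-20) = -5265 - √(-277)*(-20) = -5265 - I*√277*(-20) = -5265 - (-20)*I*√277 = -5265 + 20*I*√277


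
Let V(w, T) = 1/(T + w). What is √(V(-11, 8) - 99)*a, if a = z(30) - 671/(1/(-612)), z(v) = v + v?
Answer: 136904*I*√894 ≈ 4.0934e+6*I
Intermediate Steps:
z(v) = 2*v
a = 410712 (a = 2*30 - 671/(1/(-612)) = 60 - 671/(-1/612) = 60 - 671*(-612) = 60 + 410652 = 410712)
√(V(-11, 8) - 99)*a = √(1/(8 - 11) - 99)*410712 = √(1/(-3) - 99)*410712 = √(-⅓ - 99)*410712 = √(-298/3)*410712 = (I*√894/3)*410712 = 136904*I*√894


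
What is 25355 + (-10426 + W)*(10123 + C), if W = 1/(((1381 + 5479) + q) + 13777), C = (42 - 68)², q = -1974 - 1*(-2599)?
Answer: -2393357423179/21262 ≈ -1.1256e+8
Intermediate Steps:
q = 625 (q = -1974 + 2599 = 625)
C = 676 (C = (-26)² = 676)
W = 1/21262 (W = 1/(((1381 + 5479) + 625) + 13777) = 1/((6860 + 625) + 13777) = 1/(7485 + 13777) = 1/21262 ≈ 4.7032e-5)
25355 + (-10426 + W)*(10123 + C) = 25355 + (-10426 + 1/21262)*(10123 + 676) = 25355 - 221677611/21262*10799 = 25355 - 2393896521189/21262 = -2393357423179/21262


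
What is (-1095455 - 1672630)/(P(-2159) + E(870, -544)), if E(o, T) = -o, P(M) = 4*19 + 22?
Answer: 2768085/772 ≈ 3585.6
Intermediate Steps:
P(M) = 98 (P(M) = 76 + 22 = 98)
(-1095455 - 1672630)/(P(-2159) + E(870, -544)) = (-1095455 - 1672630)/(98 - 1*870) = -2768085/(98 - 870) = -2768085/(-772) = -2768085*(-1/772) = 2768085/772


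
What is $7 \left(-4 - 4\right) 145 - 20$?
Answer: $-8140$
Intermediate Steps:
$7 \left(-4 - 4\right) 145 - 20 = 7 \left(-8\right) 145 - 20 = \left(-56\right) 145 - 20 = -8120 - 20 = -8140$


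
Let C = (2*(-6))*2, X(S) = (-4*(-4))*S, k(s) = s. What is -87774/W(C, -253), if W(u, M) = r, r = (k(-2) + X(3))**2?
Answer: -43887/1058 ≈ -41.481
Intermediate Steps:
X(S) = 16*S
C = -24 (C = -12*2 = -24)
r = 2116 (r = (-2 + 16*3)**2 = (-2 + 48)**2 = 46**2 = 2116)
W(u, M) = 2116
-87774/W(C, -253) = -87774/2116 = -87774*1/2116 = -43887/1058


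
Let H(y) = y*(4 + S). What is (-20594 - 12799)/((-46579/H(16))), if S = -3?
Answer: 534288/46579 ≈ 11.471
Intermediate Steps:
H(y) = y (H(y) = y*(4 - 3) = y*1 = y)
(-20594 - 12799)/((-46579/H(16))) = (-20594 - 12799)/((-46579/16)) = -33393/((-46579*1/16)) = -33393/(-46579/16) = -33393*(-16/46579) = 534288/46579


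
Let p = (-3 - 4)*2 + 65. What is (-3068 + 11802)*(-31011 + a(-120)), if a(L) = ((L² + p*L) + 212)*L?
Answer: -9171145434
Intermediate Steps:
p = 51 (p = -7*2 + 65 = -14 + 65 = 51)
a(L) = L*(212 + L² + 51*L) (a(L) = ((L² + 51*L) + 212)*L = (212 + L² + 51*L)*L = L*(212 + L² + 51*L))
(-3068 + 11802)*(-31011 + a(-120)) = (-3068 + 11802)*(-31011 - 120*(212 + (-120)² + 51*(-120))) = 8734*(-31011 - 120*(212 + 14400 - 6120)) = 8734*(-31011 - 120*8492) = 8734*(-31011 - 1019040) = 8734*(-1050051) = -9171145434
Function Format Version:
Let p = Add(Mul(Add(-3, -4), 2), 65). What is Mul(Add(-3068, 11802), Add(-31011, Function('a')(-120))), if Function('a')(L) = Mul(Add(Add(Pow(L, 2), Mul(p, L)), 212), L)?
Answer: -9171145434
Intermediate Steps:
p = 51 (p = Add(Mul(-7, 2), 65) = Add(-14, 65) = 51)
Function('a')(L) = Mul(L, Add(212, Pow(L, 2), Mul(51, L))) (Function('a')(L) = Mul(Add(Add(Pow(L, 2), Mul(51, L)), 212), L) = Mul(Add(212, Pow(L, 2), Mul(51, L)), L) = Mul(L, Add(212, Pow(L, 2), Mul(51, L))))
Mul(Add(-3068, 11802), Add(-31011, Function('a')(-120))) = Mul(Add(-3068, 11802), Add(-31011, Mul(-120, Add(212, Pow(-120, 2), Mul(51, -120))))) = Mul(8734, Add(-31011, Mul(-120, Add(212, 14400, -6120)))) = Mul(8734, Add(-31011, Mul(-120, 8492))) = Mul(8734, Add(-31011, -1019040)) = Mul(8734, -1050051) = -9171145434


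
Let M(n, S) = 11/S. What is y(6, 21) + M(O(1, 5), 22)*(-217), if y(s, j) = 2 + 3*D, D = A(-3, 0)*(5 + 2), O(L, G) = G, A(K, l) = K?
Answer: -339/2 ≈ -169.50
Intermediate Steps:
D = -21 (D = -3*(5 + 2) = -3*7 = -21)
y(s, j) = -61 (y(s, j) = 2 + 3*(-21) = 2 - 63 = -61)
y(6, 21) + M(O(1, 5), 22)*(-217) = -61 + (11/22)*(-217) = -61 + (11*(1/22))*(-217) = -61 + (1/2)*(-217) = -61 - 217/2 = -339/2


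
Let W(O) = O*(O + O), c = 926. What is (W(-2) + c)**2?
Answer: 872356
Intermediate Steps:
W(O) = 2*O**2 (W(O) = O*(2*O) = 2*O**2)
(W(-2) + c)**2 = (2*(-2)**2 + 926)**2 = (2*4 + 926)**2 = (8 + 926)**2 = 934**2 = 872356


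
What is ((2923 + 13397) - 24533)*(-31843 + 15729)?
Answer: 132344282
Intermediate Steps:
((2923 + 13397) - 24533)*(-31843 + 15729) = (16320 - 24533)*(-16114) = -8213*(-16114) = 132344282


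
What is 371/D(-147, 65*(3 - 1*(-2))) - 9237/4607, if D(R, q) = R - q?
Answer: -6069061/2174504 ≈ -2.7910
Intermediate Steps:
371/D(-147, 65*(3 - 1*(-2))) - 9237/4607 = 371/(-147 - 65*(3 - 1*(-2))) - 9237/4607 = 371/(-147 - 65*(3 + 2)) - 9237*1/4607 = 371/(-147 - 65*5) - 9237/4607 = 371/(-147 - 1*325) - 9237/4607 = 371/(-147 - 325) - 9237/4607 = 371/(-472) - 9237/4607 = 371*(-1/472) - 9237/4607 = -371/472 - 9237/4607 = -6069061/2174504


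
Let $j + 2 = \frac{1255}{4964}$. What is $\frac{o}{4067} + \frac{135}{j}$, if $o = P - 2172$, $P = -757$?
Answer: $- \frac{18713351}{239953} \approx -77.988$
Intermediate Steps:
$o = -2929$ ($o = -757 - 2172 = -2929$)
$j = - \frac{8673}{4964}$ ($j = -2 + \frac{1255}{4964} = - \frac{8673}{4964} \approx -1.7472$)
$\frac{o}{4067} + \frac{135}{j} = - \frac{2929}{4067} + \frac{135}{- \frac{8673}{4964}} = \left(-2929\right) \frac{1}{4067} + 135 \left(- \frac{4964}{8673}\right) = - \frac{2929}{4067} - \frac{223380}{2891} = - \frac{18713351}{239953}$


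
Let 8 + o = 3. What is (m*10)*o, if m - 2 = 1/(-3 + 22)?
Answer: -1950/19 ≈ -102.63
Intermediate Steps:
o = -5 (o = -8 + 3 = -5)
m = 39/19 (m = 2 + 1/(-3 + 22) = 2 + 1/19 = 39/19 ≈ 2.0526)
(m*10)*o = ((39/19)*10)*(-5) = (390/19)*(-5) = -1950/19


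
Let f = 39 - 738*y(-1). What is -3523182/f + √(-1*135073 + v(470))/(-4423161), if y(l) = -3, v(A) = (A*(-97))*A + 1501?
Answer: -1174394/751 - 2*I*√5390218/4423161 ≈ -1563.8 - 0.0010498*I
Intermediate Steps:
v(A) = 1501 - 97*A² (v(A) = (-97*A)*A + 1501 = -97*A² + 1501 = 1501 - 97*A²)
f = 2253 (f = 39 - 738*(-3) = 39 + 2214 = 2253)
-3523182/f + √(-1*135073 + v(470))/(-4423161) = -3523182/2253 + √(-1*135073 + (1501 - 97*470²))/(-4423161) = -3523182*1/2253 + √(-135073 + (1501 - 97*220900))*(-1/4423161) = -1174394/751 + √(-135073 + (1501 - 21427300))*(-1/4423161) = -1174394/751 + √(-135073 - 21425799)*(-1/4423161) = -1174394/751 + √(-21560872)*(-1/4423161) = -1174394/751 + (2*I*√5390218)*(-1/4423161) = -1174394/751 - 2*I*√5390218/4423161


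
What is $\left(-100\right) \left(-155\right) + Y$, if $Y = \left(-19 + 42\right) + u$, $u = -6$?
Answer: $15517$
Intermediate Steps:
$Y = 17$ ($Y = \left(-19 + 42\right) - 6 = 23 - 6 = 17$)
$\left(-100\right) \left(-155\right) + Y = \left(-100\right) \left(-155\right) + 17 = 15500 + 17 = 15517$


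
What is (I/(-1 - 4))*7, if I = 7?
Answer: -49/5 ≈ -9.8000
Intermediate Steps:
(I/(-1 - 4))*7 = (7/(-1 - 4))*7 = (7/(-5))*7 = (7*(-⅕))*7 = -7/5*7 = -49/5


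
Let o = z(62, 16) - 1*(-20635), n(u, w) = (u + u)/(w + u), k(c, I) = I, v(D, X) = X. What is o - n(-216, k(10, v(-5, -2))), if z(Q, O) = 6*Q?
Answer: 2289547/109 ≈ 21005.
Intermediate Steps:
n(u, w) = 2*u/(u + w) (n(u, w) = (2*u)/(u + w) = 2*u/(u + w))
o = 21007 (o = 6*62 - 1*(-20635) = 372 + 20635 = 21007)
o - n(-216, k(10, v(-5, -2))) = 21007 - 2*(-216)/(-216 - 2) = 21007 - 2*(-216)/(-218) = 21007 - 2*(-216)*(-1)/218 = 21007 - 1*216/109 = 21007 - 216/109 = 2289547/109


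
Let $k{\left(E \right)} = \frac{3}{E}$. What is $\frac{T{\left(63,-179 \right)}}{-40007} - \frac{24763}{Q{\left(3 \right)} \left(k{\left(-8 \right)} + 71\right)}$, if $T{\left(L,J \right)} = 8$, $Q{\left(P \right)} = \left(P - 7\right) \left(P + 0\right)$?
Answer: $\frac{1981373122}{67811865} \approx 29.219$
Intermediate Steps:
$Q{\left(P \right)} = P \left(-7 + P\right)$ ($Q{\left(P \right)} = \left(-7 + P\right) P = P \left(-7 + P\right)$)
$\frac{T{\left(63,-179 \right)}}{-40007} - \frac{24763}{Q{\left(3 \right)} \left(k{\left(-8 \right)} + 71\right)} = \frac{8}{-40007} - \frac{24763}{3 \left(-7 + 3\right) \left(\frac{3}{-8} + 71\right)} = 8 \left(- \frac{1}{40007}\right) - \frac{24763}{3 \left(-4\right) \left(3 \left(- \frac{1}{8}\right) + 71\right)} = - \frac{8}{40007} - \frac{24763}{\left(-12\right) \left(- \frac{3}{8} + 71\right)} = - \frac{8}{40007} - \frac{24763}{\left(-12\right) \frac{565}{8}} = - \frac{8}{40007} - \frac{24763}{- \frac{1695}{2}} = - \frac{8}{40007} - - \frac{49526}{1695} = - \frac{8}{40007} + \frac{49526}{1695} = \frac{1981373122}{67811865}$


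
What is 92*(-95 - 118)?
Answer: -19596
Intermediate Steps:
92*(-95 - 118) = 92*(-213) = -19596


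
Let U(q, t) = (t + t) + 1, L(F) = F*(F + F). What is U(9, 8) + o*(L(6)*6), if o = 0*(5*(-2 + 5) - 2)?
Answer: 17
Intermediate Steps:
L(F) = 2*F² (L(F) = F*(2*F) = 2*F²)
U(q, t) = 1 + 2*t (U(q, t) = 2*t + 1 = 1 + 2*t)
o = 0 (o = 0*(5*3 - 2) = 0*(15 - 2) = 0*13 = 0)
U(9, 8) + o*(L(6)*6) = (1 + 2*8) + 0*((2*6²)*6) = (1 + 16) + 0*((2*36)*6) = 17 + 0*(72*6) = 17 + 0*432 = 17 + 0 = 17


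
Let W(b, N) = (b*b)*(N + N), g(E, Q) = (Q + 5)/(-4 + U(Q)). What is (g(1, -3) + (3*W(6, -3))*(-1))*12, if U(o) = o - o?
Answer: 7770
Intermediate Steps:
U(o) = 0
g(E, Q) = -5/4 - Q/4 (g(E, Q) = (Q + 5)/(-4 + 0) = (5 + Q)/(-4) = (5 + Q)*(-1/4) = -5/4 - Q/4)
W(b, N) = 2*N*b**2 (W(b, N) = b**2*(2*N) = 2*N*b**2)
(g(1, -3) + (3*W(6, -3))*(-1))*12 = ((-5/4 - 1/4*(-3)) + (3*(2*(-3)*6**2))*(-1))*12 = ((-5/4 + 3/4) + (3*(2*(-3)*36))*(-1))*12 = (-1/2 + (3*(-216))*(-1))*12 = (-1/2 - 648*(-1))*12 = (-1/2 + 648)*12 = (1295/2)*12 = 7770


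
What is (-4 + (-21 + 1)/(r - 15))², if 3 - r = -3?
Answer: 256/81 ≈ 3.1605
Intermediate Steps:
r = 6 (r = 3 - 1*(-3) = 3 + 3 = 6)
(-4 + (-21 + 1)/(r - 15))² = (-4 + (-21 + 1)/(6 - 15))² = (-4 - 20/(-9))² = (-4 - 20*(-⅑))² = (-4 + 20/9)² = (-16/9)² = 256/81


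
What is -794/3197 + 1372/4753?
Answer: 12498/310109 ≈ 0.040302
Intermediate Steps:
-794/3197 + 1372/4753 = -794*1/3197 + 1372*(1/4753) = -794/3197 + 28/97 = 12498/310109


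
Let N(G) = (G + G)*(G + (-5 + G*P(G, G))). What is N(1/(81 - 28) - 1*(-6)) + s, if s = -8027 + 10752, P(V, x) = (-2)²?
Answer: 8503065/2809 ≈ 3027.1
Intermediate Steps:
P(V, x) = 4
N(G) = 2*G*(-5 + 5*G) (N(G) = (G + G)*(G + (-5 + G*4)) = (2*G)*(G + (-5 + 4*G)) = (2*G)*(-5 + 5*G) = 2*G*(-5 + 5*G))
s = 2725
N(1/(81 - 28) - 1*(-6)) + s = 10*(1/(81 - 28) - 1*(-6))*(-1 + (1/(81 - 28) - 1*(-6))) + 2725 = 10*(1/53 + 6)*(-1 + (1/53 + 6)) + 2725 = 10*(319/53)*(-1 + 319/53) + 2725 = 10*(319/53)*(266/53) + 2725 = 848540/2809 + 2725 = 8503065/2809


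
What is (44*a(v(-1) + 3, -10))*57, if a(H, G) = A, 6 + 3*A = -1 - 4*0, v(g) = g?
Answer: -5852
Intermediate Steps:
A = -7/3 (A = -2 + (-1 - 4*0)/3 = -2 + (-1 + 0)/3 = -2 + (⅓)*(-1) = -2 - ⅓ = -7/3 ≈ -2.3333)
a(H, G) = -7/3
(44*a(v(-1) + 3, -10))*57 = (44*(-7/3))*57 = -308/3*57 = -5852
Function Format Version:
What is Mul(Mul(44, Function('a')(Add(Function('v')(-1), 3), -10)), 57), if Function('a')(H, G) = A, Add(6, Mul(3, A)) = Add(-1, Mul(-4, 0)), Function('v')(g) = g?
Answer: -5852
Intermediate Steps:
A = Rational(-7, 3) (A = Add(-2, Mul(Rational(1, 3), Add(-1, Mul(-4, 0)))) = Add(-2, Mul(Rational(1, 3), Add(-1, 0))) = Add(-2, Mul(Rational(1, 3), -1)) = Add(-2, Rational(-1, 3)) = Rational(-7, 3) ≈ -2.3333)
Function('a')(H, G) = Rational(-7, 3)
Mul(Mul(44, Function('a')(Add(Function('v')(-1), 3), -10)), 57) = Mul(Mul(44, Rational(-7, 3)), 57) = Mul(Rational(-308, 3), 57) = -5852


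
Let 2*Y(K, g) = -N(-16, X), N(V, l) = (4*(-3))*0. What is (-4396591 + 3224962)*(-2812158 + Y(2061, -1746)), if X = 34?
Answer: 3294805865382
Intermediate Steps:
N(V, l) = 0 (N(V, l) = -12*0 = 0)
Y(K, g) = 0 (Y(K, g) = (-1*0)/2 = (½)*0 = 0)
(-4396591 + 3224962)*(-2812158 + Y(2061, -1746)) = (-4396591 + 3224962)*(-2812158 + 0) = -1171629*(-2812158) = 3294805865382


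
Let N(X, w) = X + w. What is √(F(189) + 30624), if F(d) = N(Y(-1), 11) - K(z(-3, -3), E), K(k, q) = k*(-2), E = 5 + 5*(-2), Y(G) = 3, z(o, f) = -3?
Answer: 2*√7658 ≈ 175.02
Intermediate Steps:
E = -5 (E = 5 - 10 = -5)
K(k, q) = -2*k
F(d) = 8 (F(d) = (3 + 11) - (-2)*(-3) = 14 - 1*6 = 14 - 6 = 8)
√(F(189) + 30624) = √(8 + 30624) = √30632 = 2*√7658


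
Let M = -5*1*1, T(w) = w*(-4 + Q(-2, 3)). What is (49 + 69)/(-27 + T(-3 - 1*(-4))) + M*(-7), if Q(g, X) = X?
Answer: 431/14 ≈ 30.786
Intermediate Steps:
T(w) = -w (T(w) = w*(-4 + 3) = w*(-1) = -w)
M = -5 (M = -5*1 = -5)
(49 + 69)/(-27 + T(-3 - 1*(-4))) + M*(-7) = (49 + 69)/(-27 - (-3 - 1*(-4))) - 5*(-7) = 118/(-27 - (-3 + 4)) + 35 = 118/(-27 - 1*1) + 35 = 118/(-27 - 1) + 35 = 118/(-28) + 35 = 118*(-1/28) + 35 = -59/14 + 35 = 431/14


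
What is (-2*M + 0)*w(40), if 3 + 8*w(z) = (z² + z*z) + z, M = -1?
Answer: 3237/4 ≈ 809.25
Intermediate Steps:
w(z) = -3/8 + z²/4 + z/8 (w(z) = -3/8 + ((z² + z*z) + z)/8 = -3/8 + ((z² + z²) + z)/8 = -3/8 + (2*z² + z)/8 = -3/8 + (z + 2*z²)/8 = -3/8 + (z²/4 + z/8) = -3/8 + z²/4 + z/8)
(-2*M + 0)*w(40) = (-2*(-1) + 0)*(-3/8 + (¼)*40² + (⅛)*40) = (2 + 0)*(-3/8 + (¼)*1600 + 5) = 2*(-3/8 + 400 + 5) = 2*(3237/8) = 3237/4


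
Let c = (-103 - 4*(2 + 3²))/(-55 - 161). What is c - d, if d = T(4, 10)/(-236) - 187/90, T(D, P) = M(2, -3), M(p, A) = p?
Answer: 19589/7080 ≈ 2.7668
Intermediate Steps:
T(D, P) = 2
d = -5539/2655 (d = 2/(-236) - 187/90 = 2*(-1/236) - 187*1/90 = -1/118 - 187/90 = -5539/2655 ≈ -2.0863)
c = 49/72 (c = (-103 - 4*(2 + 9))/(-216) = (-103 - 4*11)*(-1/216) = (-103 - 44)*(-1/216) = -147*(-1/216) = 49/72 ≈ 0.68056)
c - d = 49/72 - 1*(-5539/2655) = 49/72 + 5539/2655 = 19589/7080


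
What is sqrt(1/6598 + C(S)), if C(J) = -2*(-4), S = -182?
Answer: 3*sqrt(38697270)/6598 ≈ 2.8285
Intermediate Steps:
C(J) = 8
sqrt(1/6598 + C(S)) = sqrt(1/6598 + 8) = sqrt(52785/6598) = 3*sqrt(38697270)/6598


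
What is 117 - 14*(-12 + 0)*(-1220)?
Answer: -204843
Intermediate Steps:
117 - 14*(-12 + 0)*(-1220) = 117 - 14*(-12)*(-1220) = 117 + 168*(-1220) = 117 - 204960 = -204843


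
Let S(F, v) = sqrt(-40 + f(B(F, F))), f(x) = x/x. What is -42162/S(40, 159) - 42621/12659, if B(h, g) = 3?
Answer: -42621/12659 + 14054*I*sqrt(39)/13 ≈ -3.3669 + 6751.3*I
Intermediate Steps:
f(x) = 1
S(F, v) = I*sqrt(39) (S(F, v) = sqrt(-40 + 1) = sqrt(-39) = I*sqrt(39))
-42162/S(40, 159) - 42621/12659 = -42162*(-I*sqrt(39)/39) - 42621/12659 = -(-14054)*I*sqrt(39)/13 - 42621*1/12659 = 14054*I*sqrt(39)/13 - 42621/12659 = -42621/12659 + 14054*I*sqrt(39)/13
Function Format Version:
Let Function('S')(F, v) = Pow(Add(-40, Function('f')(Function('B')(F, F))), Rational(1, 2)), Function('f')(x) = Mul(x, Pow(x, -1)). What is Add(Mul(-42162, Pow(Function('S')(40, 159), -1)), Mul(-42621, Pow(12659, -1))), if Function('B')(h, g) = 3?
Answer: Add(Rational(-42621, 12659), Mul(Rational(14054, 13), I, Pow(39, Rational(1, 2)))) ≈ Add(-3.3669, Mul(6751.3, I))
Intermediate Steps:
Function('f')(x) = 1
Function('S')(F, v) = Mul(I, Pow(39, Rational(1, 2))) (Function('S')(F, v) = Pow(Add(-40, 1), Rational(1, 2)) = Pow(-39, Rational(1, 2)) = Mul(I, Pow(39, Rational(1, 2))))
Add(Mul(-42162, Pow(Function('S')(40, 159), -1)), Mul(-42621, Pow(12659, -1))) = Add(Mul(-42162, Pow(Mul(I, Pow(39, Rational(1, 2))), -1)), Mul(-42621, Pow(12659, -1))) = Add(Mul(-42162, Mul(Rational(-1, 39), I, Pow(39, Rational(1, 2)))), Mul(-42621, Rational(1, 12659))) = Add(Mul(Rational(14054, 13), I, Pow(39, Rational(1, 2))), Rational(-42621, 12659)) = Add(Rational(-42621, 12659), Mul(Rational(14054, 13), I, Pow(39, Rational(1, 2))))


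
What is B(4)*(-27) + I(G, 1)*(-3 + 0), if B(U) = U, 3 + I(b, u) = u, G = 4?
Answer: -102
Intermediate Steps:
I(b, u) = -3 + u
B(4)*(-27) + I(G, 1)*(-3 + 0) = 4*(-27) + (-3 + 1)*(-3 + 0) = -108 - 2*(-3) = -108 + 6 = -102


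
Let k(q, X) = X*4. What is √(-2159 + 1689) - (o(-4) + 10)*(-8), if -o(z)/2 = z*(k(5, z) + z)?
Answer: -1200 + I*√470 ≈ -1200.0 + 21.679*I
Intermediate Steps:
k(q, X) = 4*X
o(z) = -10*z² (o(z) = -2*z*(4*z + z) = -2*z*5*z = -10*z²)
√(-2159 + 1689) - (o(-4) + 10)*(-8) = √(-2159 + 1689) - (-10*(-4)² + 10)*(-8) = √(-470) - (-10*16 + 10)*(-8) = I*√470 - (-160 + 10)*(-8) = I*√470 - (-150)*(-8) = I*√470 - 1*1200 = I*√470 - 1200 = -1200 + I*√470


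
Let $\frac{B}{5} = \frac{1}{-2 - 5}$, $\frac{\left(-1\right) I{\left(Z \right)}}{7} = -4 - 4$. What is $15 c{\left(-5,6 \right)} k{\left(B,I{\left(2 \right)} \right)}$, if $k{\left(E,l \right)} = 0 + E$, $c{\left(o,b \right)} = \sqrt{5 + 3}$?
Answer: $- \frac{150 \sqrt{2}}{7} \approx -30.305$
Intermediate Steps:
$I{\left(Z \right)} = 56$ ($I{\left(Z \right)} = - 7 \left(-4 - 4\right) = \left(-7\right) \left(-8\right) = 56$)
$c{\left(o,b \right)} = 2 \sqrt{2}$ ($c{\left(o,b \right)} = \sqrt{8} = 2 \sqrt{2}$)
$B = - \frac{5}{7}$ ($B = \frac{5}{-2 - 5} = \frac{5}{-7} = 5 \left(- \frac{1}{7}\right) = - \frac{5}{7} \approx -0.71429$)
$k{\left(E,l \right)} = E$
$15 c{\left(-5,6 \right)} k{\left(B,I{\left(2 \right)} \right)} = 15 \cdot 2 \sqrt{2} \left(- \frac{5}{7}\right) = 30 \sqrt{2} \left(- \frac{5}{7}\right) = - \frac{150 \sqrt{2}}{7}$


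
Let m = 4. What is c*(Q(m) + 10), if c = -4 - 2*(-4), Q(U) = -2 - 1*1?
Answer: 28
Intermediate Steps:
Q(U) = -3 (Q(U) = -2 - 1 = -3)
c = 4 (c = -4 + 8 = 4)
c*(Q(m) + 10) = 4*(-3 + 10) = 4*7 = 28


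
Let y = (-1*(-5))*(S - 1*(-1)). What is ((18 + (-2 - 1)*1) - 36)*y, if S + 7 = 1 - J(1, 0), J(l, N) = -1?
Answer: 420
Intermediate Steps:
S = -5 (S = -7 + (1 - 1*(-1)) = -7 + (1 + 1) = -7 + 2 = -5)
y = -20 (y = (-1*(-5))*(-5 - 1*(-1)) = 5*(-5 + 1) = 5*(-4) = -20)
((18 + (-2 - 1)*1) - 36)*y = ((18 + (-2 - 1)*1) - 36)*(-20) = ((18 - 3*1) - 36)*(-20) = ((18 - 3) - 36)*(-20) = (15 - 36)*(-20) = -21*(-20) = 420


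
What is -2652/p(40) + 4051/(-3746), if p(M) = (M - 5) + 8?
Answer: -10108585/161078 ≈ -62.756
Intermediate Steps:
p(M) = 3 + M (p(M) = (-5 + M) + 8 = 3 + M)
-2652/p(40) + 4051/(-3746) = -2652/(3 + 40) + 4051/(-3746) = -2652/43 + 4051*(-1/3746) = -2652*1/43 - 4051/3746 = -2652/43 - 4051/3746 = -10108585/161078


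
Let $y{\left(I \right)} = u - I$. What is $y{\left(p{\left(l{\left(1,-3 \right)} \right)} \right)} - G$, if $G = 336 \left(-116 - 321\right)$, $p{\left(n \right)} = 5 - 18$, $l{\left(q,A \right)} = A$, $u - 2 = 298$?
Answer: $147145$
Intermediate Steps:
$u = 300$ ($u = 2 + 298 = 300$)
$p{\left(n \right)} = -13$ ($p{\left(n \right)} = 5 - 18 = -13$)
$y{\left(I \right)} = 300 - I$
$G = -146832$ ($G = 336 \left(-437\right) = -146832$)
$y{\left(p{\left(l{\left(1,-3 \right)} \right)} \right)} - G = \left(300 - -13\right) - -146832 = \left(300 + 13\right) + 146832 = 313 + 146832 = 147145$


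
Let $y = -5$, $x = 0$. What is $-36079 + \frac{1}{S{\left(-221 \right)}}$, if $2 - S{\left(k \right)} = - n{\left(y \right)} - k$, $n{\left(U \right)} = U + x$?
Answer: $- \frac{8081697}{224} \approx -36079.0$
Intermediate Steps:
$n{\left(U \right)} = U$ ($n{\left(U \right)} = U + 0 = U$)
$S{\left(k \right)} = -3 + k$ ($S{\left(k \right)} = 2 - \left(\left(-1\right) \left(-5\right) - k\right) = 2 - \left(5 - k\right) = 2 + \left(-5 + k\right) = -3 + k$)
$-36079 + \frac{1}{S{\left(-221 \right)}} = -36079 + \frac{1}{-3 - 221} = -36079 + \frac{1}{-224} = -36079 - \frac{1}{224} = - \frac{8081697}{224}$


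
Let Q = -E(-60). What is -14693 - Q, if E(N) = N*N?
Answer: -11093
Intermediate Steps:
E(N) = N²
Q = -3600 (Q = -1*(-60)² = -1*3600 = -3600)
-14693 - Q = -14693 - 1*(-3600) = -14693 + 3600 = -11093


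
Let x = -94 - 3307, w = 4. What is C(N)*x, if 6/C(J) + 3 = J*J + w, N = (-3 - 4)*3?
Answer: -10203/221 ≈ -46.167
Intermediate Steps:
x = -3401
N = -21 (N = -7*3 = -21)
C(J) = 6/(1 + J²) (C(J) = 6/(-3 + (J*J + 4)) = 6/(-3 + (J² + 4)) = 6/(-3 + (4 + J²)) = 6/(1 + J²))
C(N)*x = (6/(1 + (-21)²))*(-3401) = (6/(1 + 441))*(-3401) = (6/442)*(-3401) = (6*(1/442))*(-3401) = (3/221)*(-3401) = -10203/221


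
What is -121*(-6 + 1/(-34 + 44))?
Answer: 7139/10 ≈ 713.90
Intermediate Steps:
-121*(-6 + 1/(-34 + 44)) = -121*(-6 + 1/10) = -121*(-59/10) = 7139/10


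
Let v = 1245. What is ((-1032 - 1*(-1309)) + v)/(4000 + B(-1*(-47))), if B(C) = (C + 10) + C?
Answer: 761/2052 ≈ 0.37086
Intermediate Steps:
B(C) = 10 + 2*C (B(C) = (10 + C) + C = 10 + 2*C)
((-1032 - 1*(-1309)) + v)/(4000 + B(-1*(-47))) = ((-1032 - 1*(-1309)) + 1245)/(4000 + (10 + 2*(-1*(-47)))) = ((-1032 + 1309) + 1245)/(4000 + (10 + 2*47)) = (277 + 1245)/(4000 + (10 + 94)) = 1522/(4000 + 104) = 1522/4104 = 1522*(1/4104) = 761/2052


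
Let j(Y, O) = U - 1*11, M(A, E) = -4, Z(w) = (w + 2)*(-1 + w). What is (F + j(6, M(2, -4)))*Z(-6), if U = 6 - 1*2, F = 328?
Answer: 8988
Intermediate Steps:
U = 4 (U = 6 - 2 = 4)
Z(w) = (-1 + w)*(2 + w) (Z(w) = (2 + w)*(-1 + w) = (-1 + w)*(2 + w))
j(Y, O) = -7 (j(Y, O) = 4 - 1*11 = 4 - 11 = -7)
(F + j(6, M(2, -4)))*Z(-6) = (328 - 7)*(-2 - 6 + (-6)**2) = 321*(-2 - 6 + 36) = 321*28 = 8988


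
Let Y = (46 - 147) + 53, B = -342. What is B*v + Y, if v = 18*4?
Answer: -24672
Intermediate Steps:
Y = -48 (Y = -101 + 53 = -48)
v = 72
B*v + Y = -342*72 - 48 = -24624 - 48 = -24672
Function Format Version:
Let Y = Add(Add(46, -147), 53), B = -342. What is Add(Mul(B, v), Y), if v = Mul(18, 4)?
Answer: -24672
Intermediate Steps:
Y = -48 (Y = Add(-101, 53) = -48)
v = 72
Add(Mul(B, v), Y) = Add(Mul(-342, 72), -48) = Add(-24624, -48) = -24672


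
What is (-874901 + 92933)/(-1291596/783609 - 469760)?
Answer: 17021032292/10225262651 ≈ 1.6646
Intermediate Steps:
(-874901 + 92933)/(-1291596/783609 - 469760) = -781968/(-1291596*1/783609 - 469760) = -781968/(-430532/261203 - 469760) = -781968/(-122703151812/261203) = -781968*(-261203/122703151812) = 17021032292/10225262651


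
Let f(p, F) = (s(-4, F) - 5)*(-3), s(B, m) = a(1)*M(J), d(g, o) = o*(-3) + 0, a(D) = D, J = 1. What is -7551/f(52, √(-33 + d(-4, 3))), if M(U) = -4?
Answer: -839/3 ≈ -279.67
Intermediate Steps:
d(g, o) = -3*o (d(g, o) = -3*o + 0 = -3*o)
s(B, m) = -4 (s(B, m) = 1*(-4) = -4)
f(p, F) = 27 (f(p, F) = (-4 - 5)*(-3) = -9*(-3) = 27)
-7551/f(52, √(-33 + d(-4, 3))) = -7551/27 = -7551*1/27 = -839/3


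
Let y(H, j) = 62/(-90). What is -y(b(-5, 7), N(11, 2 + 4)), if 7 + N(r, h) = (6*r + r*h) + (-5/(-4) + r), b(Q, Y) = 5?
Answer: 31/45 ≈ 0.68889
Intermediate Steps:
N(r, h) = -23/4 + 7*r + h*r (N(r, h) = -7 + ((6*r + r*h) + (-5/(-4) + r)) = -7 + ((6*r + h*r) + (-5*(-¼) + r)) = -7 + ((6*r + h*r) + (5/4 + r)) = -7 + (5/4 + 7*r + h*r) = -23/4 + 7*r + h*r)
y(H, j) = -31/45 (y(H, j) = 62*(-1/90) = -31/45)
-y(b(-5, 7), N(11, 2 + 4)) = -1*(-31/45) = 31/45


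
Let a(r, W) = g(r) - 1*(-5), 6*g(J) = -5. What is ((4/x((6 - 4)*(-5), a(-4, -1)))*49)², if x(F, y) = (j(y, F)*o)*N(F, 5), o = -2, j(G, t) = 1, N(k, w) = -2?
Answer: 2401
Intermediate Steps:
g(J) = -⅚ (g(J) = (⅙)*(-5) = -⅚)
a(r, W) = 25/6 (a(r, W) = -⅚ - 1*(-5) = -⅚ + 5 = 25/6)
x(F, y) = 4 (x(F, y) = (1*(-2))*(-2) = -2*(-2) = 4)
((4/x((6 - 4)*(-5), a(-4, -1)))*49)² = ((4/4)*49)² = ((4*(¼))*49)² = (1*49)² = 49² = 2401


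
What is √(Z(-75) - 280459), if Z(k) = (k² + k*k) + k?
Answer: 2*I*√67321 ≈ 518.93*I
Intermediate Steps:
Z(k) = k + 2*k² (Z(k) = (k² + k²) + k = 2*k² + k = k + 2*k²)
√(Z(-75) - 280459) = √(-75*(1 + 2*(-75)) - 280459) = √(-75*(1 - 150) - 280459) = √(-75*(-149) - 280459) = √(11175 - 280459) = √(-269284) = 2*I*√67321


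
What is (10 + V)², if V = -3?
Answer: 49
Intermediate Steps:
(10 + V)² = (10 - 3)² = 7² = 49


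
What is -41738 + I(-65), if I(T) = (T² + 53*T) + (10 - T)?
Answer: -40883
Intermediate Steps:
I(T) = 10 + T² + 52*T
-41738 + I(-65) = -41738 + (10 + (-65)² + 52*(-65)) = -41738 + (10 + 4225 - 3380) = -41738 + 855 = -40883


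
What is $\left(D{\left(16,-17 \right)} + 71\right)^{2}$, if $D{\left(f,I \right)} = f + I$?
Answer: $4900$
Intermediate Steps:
$D{\left(f,I \right)} = I + f$
$\left(D{\left(16,-17 \right)} + 71\right)^{2} = \left(\left(-17 + 16\right) + 71\right)^{2} = \left(-1 + 71\right)^{2} = 70^{2} = 4900$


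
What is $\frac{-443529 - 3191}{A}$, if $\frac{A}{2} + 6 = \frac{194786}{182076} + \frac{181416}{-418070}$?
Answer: $\frac{4250569463788800}{102080099129} \approx 41640.0$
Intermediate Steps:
$A = - \frac{102080099129}{9515064165}$ ($A = -12 + 2 \left(\frac{194786}{182076} + \frac{181416}{-418070}\right) = -12 + 2 \left(194786 \cdot \frac{1}{182076} + 181416 \left(- \frac{1}{418070}\right)\right) = -12 + 2 \left(\frac{97393}{91038} - \frac{90708}{209035}\right) = -12 + 2 \cdot \frac{12100670851}{19030128330} = -12 + \frac{12100670851}{9515064165} = - \frac{102080099129}{9515064165} \approx -10.728$)
$\frac{-443529 - 3191}{A} = \frac{-443529 - 3191}{- \frac{102080099129}{9515064165}} = \left(-446720\right) \left(- \frac{9515064165}{102080099129}\right) = \frac{4250569463788800}{102080099129}$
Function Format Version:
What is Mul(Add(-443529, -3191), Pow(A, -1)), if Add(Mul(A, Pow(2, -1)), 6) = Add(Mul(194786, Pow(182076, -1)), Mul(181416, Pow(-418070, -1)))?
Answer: Rational(4250569463788800, 102080099129) ≈ 41640.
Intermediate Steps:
A = Rational(-102080099129, 9515064165) (A = Add(-12, Mul(2, Add(Mul(194786, Pow(182076, -1)), Mul(181416, Pow(-418070, -1))))) = Add(-12, Mul(2, Add(Mul(194786, Rational(1, 182076)), Mul(181416, Rational(-1, 418070))))) = Add(-12, Mul(2, Add(Rational(97393, 91038), Rational(-90708, 209035)))) = Add(-12, Mul(2, Rational(12100670851, 19030128330))) = Add(-12, Rational(12100670851, 9515064165)) = Rational(-102080099129, 9515064165) ≈ -10.728)
Mul(Add(-443529, -3191), Pow(A, -1)) = Mul(Add(-443529, -3191), Pow(Rational(-102080099129, 9515064165), -1)) = Mul(-446720, Rational(-9515064165, 102080099129)) = Rational(4250569463788800, 102080099129)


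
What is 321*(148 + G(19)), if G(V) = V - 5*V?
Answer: 23112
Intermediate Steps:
G(V) = -4*V
321*(148 + G(19)) = 321*(148 - 4*19) = 321*(148 - 76) = 321*72 = 23112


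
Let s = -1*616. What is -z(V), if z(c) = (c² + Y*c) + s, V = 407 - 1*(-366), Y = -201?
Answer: -441540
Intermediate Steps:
s = -616
V = 773 (V = 407 + 366 = 773)
z(c) = -616 + c² - 201*c (z(c) = (c² - 201*c) - 616 = -616 + c² - 201*c)
-z(V) = -(-616 + 773² - 201*773) = -(-616 + 597529 - 155373) = -1*441540 = -441540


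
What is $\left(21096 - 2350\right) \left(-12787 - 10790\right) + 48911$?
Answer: $-441925531$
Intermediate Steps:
$\left(21096 - 2350\right) \left(-12787 - 10790\right) + 48911 = 18746 \left(-23577\right) + 48911 = -441974442 + 48911 = -441925531$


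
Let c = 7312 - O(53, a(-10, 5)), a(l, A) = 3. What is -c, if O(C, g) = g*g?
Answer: -7303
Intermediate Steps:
O(C, g) = g²
c = 7303 (c = 7312 - 1*3² = 7312 - 1*9 = 7312 - 9 = 7303)
-c = -1*7303 = -7303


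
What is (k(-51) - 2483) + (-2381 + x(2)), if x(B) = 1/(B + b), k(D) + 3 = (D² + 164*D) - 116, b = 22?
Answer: -257903/24 ≈ -10746.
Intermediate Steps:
k(D) = -119 + D² + 164*D (k(D) = -3 + ((D² + 164*D) - 116) = -3 + (-116 + D² + 164*D) = -119 + D² + 164*D)
x(B) = 1/(22 + B) (x(B) = 1/(B + 22) = 1/(22 + B))
(k(-51) - 2483) + (-2381 + x(2)) = ((-119 + (-51)² + 164*(-51)) - 2483) + (-2381 + 1/(22 + 2)) = ((-119 + 2601 - 8364) - 2483) + (-2381 + 1/24) = (-5882 - 2483) + (-2381 + 1/24) = -8365 - 57143/24 = -257903/24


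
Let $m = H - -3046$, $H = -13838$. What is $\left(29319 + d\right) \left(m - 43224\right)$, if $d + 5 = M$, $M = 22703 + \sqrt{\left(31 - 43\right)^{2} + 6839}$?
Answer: $-2809750272 - 54016 \sqrt{6983} \approx -2.8143 \cdot 10^{9}$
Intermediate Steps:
$m = -10792$ ($m = -13838 - -3046 = -13838 + 3046 = -10792$)
$M = 22703 + \sqrt{6983}$ ($M = 22703 + \sqrt{\left(-12\right)^{2} + 6839} = 22703 + \sqrt{144 + 6839} = 22703 + \sqrt{6983} \approx 22787.0$)
$d = 22698 + \sqrt{6983}$ ($d = -5 + \left(22703 + \sqrt{6983}\right) = 22698 + \sqrt{6983} \approx 22782.0$)
$\left(29319 + d\right) \left(m - 43224\right) = \left(29319 + \left(22698 + \sqrt{6983}\right)\right) \left(-10792 - 43224\right) = \left(52017 + \sqrt{6983}\right) \left(-54016\right) = -2809750272 - 54016 \sqrt{6983}$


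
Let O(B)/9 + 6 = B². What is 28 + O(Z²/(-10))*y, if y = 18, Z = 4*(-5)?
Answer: 258256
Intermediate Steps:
Z = -20
O(B) = -54 + 9*B²
28 + O(Z²/(-10))*y = 28 + (-54 + 9*((-20)²/(-10))²)*18 = 28 + (-54 + 9*(400*(-⅒))²)*18 = 28 + (-54 + 9*(-40)²)*18 = 28 + (-54 + 9*1600)*18 = 28 + (-54 + 14400)*18 = 28 + 14346*18 = 28 + 258228 = 258256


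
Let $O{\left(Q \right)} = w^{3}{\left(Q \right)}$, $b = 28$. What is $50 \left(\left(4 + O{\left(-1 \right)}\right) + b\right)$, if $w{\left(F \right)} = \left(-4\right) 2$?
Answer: $-24000$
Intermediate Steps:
$w{\left(F \right)} = -8$
$O{\left(Q \right)} = -512$ ($O{\left(Q \right)} = \left(-8\right)^{3} = -512$)
$50 \left(\left(4 + O{\left(-1 \right)}\right) + b\right) = 50 \left(\left(4 - 512\right) + 28\right) = 50 \left(-508 + 28\right) = 50 \left(-480\right) = -24000$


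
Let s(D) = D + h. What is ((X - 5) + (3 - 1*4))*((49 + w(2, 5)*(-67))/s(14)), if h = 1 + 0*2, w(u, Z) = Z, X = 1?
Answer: 286/3 ≈ 95.333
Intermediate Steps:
h = 1 (h = 1 + 0 = 1)
s(D) = 1 + D (s(D) = D + 1 = 1 + D)
((X - 5) + (3 - 1*4))*((49 + w(2, 5)*(-67))/s(14)) = ((1 - 5) + (3 - 1*4))*((49 + 5*(-67))/(1 + 14)) = (-4 + (3 - 4))*((49 - 335)/15) = (-4 - 1)*(-286*1/15) = -5*(-286/15) = 286/3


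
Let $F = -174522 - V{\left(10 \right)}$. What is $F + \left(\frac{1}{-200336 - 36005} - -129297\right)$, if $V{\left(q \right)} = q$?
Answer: $- \frac{10690885136}{236341} \approx -45235.0$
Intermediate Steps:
$F = -174532$ ($F = -174522 - 10 = -174532$)
$F + \left(\frac{1}{-200336 - 36005} - -129297\right) = -174532 + \left(\frac{1}{-200336 - 36005} - -129297\right) = -174532 + \left(\frac{1}{-200336 - 36005} + 129297\right) = -174532 + \left(\frac{1}{-236341} + 129297\right) = -174532 + \left(- \frac{1}{236341} + 129297\right) = -174532 + \frac{30558182276}{236341} = - \frac{10690885136}{236341}$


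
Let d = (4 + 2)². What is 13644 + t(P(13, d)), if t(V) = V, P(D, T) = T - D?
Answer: 13667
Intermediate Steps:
d = 36 (d = 6² = 36)
13644 + t(P(13, d)) = 13644 + (36 - 1*13) = 13644 + (36 - 13) = 13644 + 23 = 13667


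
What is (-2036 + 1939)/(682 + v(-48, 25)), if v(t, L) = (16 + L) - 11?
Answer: -97/712 ≈ -0.13624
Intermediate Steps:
v(t, L) = 5 + L
(-2036 + 1939)/(682 + v(-48, 25)) = (-2036 + 1939)/(682 + (5 + 25)) = -97/(682 + 30) = -97/712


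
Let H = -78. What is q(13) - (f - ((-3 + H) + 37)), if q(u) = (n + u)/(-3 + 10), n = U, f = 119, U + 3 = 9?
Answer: -1122/7 ≈ -160.29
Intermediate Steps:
U = 6 (U = -3 + 9 = 6)
n = 6
q(u) = 6/7 + u/7 (q(u) = (6 + u)/(-3 + 10) = (6 + u)/7 = (6 + u)*(1/7) = 6/7 + u/7)
q(13) - (f - ((-3 + H) + 37)) = (6/7 + (1/7)*13) - (119 - ((-3 - 78) + 37)) = (6/7 + 13/7) - (119 - (-81 + 37)) = 19/7 - (119 - 1*(-44)) = 19/7 - (119 + 44) = 19/7 - 1*163 = 19/7 - 163 = -1122/7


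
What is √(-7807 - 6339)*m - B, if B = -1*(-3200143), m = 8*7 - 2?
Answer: -3200143 + 54*I*√14146 ≈ -3.2001e+6 + 6422.6*I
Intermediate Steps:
m = 54 (m = 56 - 2 = 54)
B = 3200143
√(-7807 - 6339)*m - B = √(-7807 - 6339)*54 - 1*3200143 = √(-14146)*54 - 3200143 = (I*√14146)*54 - 3200143 = 54*I*√14146 - 3200143 = -3200143 + 54*I*√14146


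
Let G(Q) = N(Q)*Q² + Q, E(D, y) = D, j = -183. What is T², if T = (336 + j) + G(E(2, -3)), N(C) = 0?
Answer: 24025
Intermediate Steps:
G(Q) = Q (G(Q) = 0*Q² + Q = 0 + Q = Q)
T = 155 (T = (336 - 183) + 2 = 153 + 2 = 155)
T² = 155² = 24025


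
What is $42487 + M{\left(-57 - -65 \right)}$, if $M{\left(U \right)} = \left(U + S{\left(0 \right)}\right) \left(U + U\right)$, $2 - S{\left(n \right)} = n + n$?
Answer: $42647$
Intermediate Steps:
$S{\left(n \right)} = 2 - 2 n$ ($S{\left(n \right)} = 2 - \left(n + n\right) = 2 - 2 n$)
$M{\left(U \right)} = 2 U \left(2 + U\right)$ ($M{\left(U \right)} = \left(U + \left(2 - 0\right)\right) \left(U + U\right) = \left(U + \left(2 + 0\right)\right) 2 U = \left(U + 2\right) 2 U = \left(2 + U\right) 2 U = 2 U \left(2 + U\right)$)
$42487 + M{\left(-57 - -65 \right)} = 42487 + 2 \left(-57 - -65\right) \left(2 - -8\right) = 42487 + 2 \left(-57 + 65\right) \left(2 + \left(-57 + 65\right)\right) = 42487 + 2 \cdot 8 \left(2 + 8\right) = 42487 + 2 \cdot 8 \cdot 10 = 42487 + 160 = 42647$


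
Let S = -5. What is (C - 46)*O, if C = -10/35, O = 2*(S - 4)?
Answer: 5832/7 ≈ 833.14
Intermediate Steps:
O = -18 (O = 2*(-5 - 4) = 2*(-9) = -18)
C = -2/7 (C = -10*1/35 = -2/7 ≈ -0.28571)
(C - 46)*O = (-2/7 - 46)*(-18) = -324/7*(-18) = 5832/7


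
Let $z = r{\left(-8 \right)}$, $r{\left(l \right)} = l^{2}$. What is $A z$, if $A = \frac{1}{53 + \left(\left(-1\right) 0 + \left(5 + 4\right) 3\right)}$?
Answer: $\frac{4}{5} \approx 0.8$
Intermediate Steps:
$z = 64$ ($z = \left(-8\right)^{2} = 64$)
$A = \frac{1}{80}$ ($A = \frac{1}{53 + \left(0 + 9 \cdot 3\right)} = \frac{1}{53 + \left(0 + 27\right)} = \frac{1}{53 + 27} = \frac{1}{80} \approx 0.0125$)
$A z = \frac{1}{80} \cdot 64 = \frac{4}{5}$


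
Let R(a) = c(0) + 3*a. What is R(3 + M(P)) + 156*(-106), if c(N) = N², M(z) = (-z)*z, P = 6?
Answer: -16635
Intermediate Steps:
M(z) = -z²
R(a) = 3*a (R(a) = 0² + 3*a = 0 + 3*a = 3*a)
R(3 + M(P)) + 156*(-106) = 3*(3 - 1*6²) + 156*(-106) = 3*(3 - 1*36) - 16536 = 3*(3 - 36) - 16536 = 3*(-33) - 16536 = -99 - 16536 = -16635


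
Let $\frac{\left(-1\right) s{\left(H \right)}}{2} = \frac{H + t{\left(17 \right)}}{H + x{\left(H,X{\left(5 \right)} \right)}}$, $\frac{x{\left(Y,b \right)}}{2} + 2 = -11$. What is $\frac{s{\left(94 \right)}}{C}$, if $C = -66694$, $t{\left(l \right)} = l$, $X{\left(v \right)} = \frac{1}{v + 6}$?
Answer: $\frac{111}{2267596} \approx 4.8951 \cdot 10^{-5}$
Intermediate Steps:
$X{\left(v \right)} = \frac{1}{6 + v}$
$x{\left(Y,b \right)} = -26$ ($x{\left(Y,b \right)} = -4 + 2 \left(-11\right) = -4 - 22 = -26$)
$s{\left(H \right)} = - \frac{2 \left(17 + H\right)}{-26 + H}$ ($s{\left(H \right)} = - 2 \frac{H + 17}{H - 26} = - 2 \frac{17 + H}{-26 + H} = - \frac{2 \left(17 + H\right)}{-26 + H}$)
$\frac{s{\left(94 \right)}}{C} = \frac{2 \frac{1}{-26 + 94} \left(-17 - 94\right)}{-66694} = \frac{2 \left(-17 - 94\right)}{68} \left(- \frac{1}{66694}\right) = 2 \cdot \frac{1}{68} \left(-111\right) \left(- \frac{1}{66694}\right) = \left(- \frac{111}{34}\right) \left(- \frac{1}{66694}\right) = \frac{111}{2267596}$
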